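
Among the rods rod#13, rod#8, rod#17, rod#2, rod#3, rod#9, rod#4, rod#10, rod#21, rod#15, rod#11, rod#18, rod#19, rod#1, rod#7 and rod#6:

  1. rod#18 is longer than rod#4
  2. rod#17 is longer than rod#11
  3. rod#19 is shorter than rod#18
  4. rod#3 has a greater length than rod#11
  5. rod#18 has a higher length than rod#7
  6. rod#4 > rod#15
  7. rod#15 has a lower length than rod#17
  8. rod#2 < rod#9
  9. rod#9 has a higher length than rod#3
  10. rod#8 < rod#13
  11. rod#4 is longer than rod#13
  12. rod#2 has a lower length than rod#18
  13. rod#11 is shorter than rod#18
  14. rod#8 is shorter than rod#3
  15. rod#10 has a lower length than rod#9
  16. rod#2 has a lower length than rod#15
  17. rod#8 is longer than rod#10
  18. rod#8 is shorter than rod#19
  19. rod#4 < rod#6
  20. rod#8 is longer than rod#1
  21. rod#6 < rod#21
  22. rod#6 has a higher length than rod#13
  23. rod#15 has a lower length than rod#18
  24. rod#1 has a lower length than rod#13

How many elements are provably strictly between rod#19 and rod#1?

1

Chaining upward from rod#1 reaches: rod#8, rod#13, rod#3, rod#4, rod#9, rod#6, rod#18, rod#21.
Chaining downward from rod#19 reaches: rod#10, rod#8.
Strictly between rod#1 and rod#19 are those in both lists: rod#8 — 1 element.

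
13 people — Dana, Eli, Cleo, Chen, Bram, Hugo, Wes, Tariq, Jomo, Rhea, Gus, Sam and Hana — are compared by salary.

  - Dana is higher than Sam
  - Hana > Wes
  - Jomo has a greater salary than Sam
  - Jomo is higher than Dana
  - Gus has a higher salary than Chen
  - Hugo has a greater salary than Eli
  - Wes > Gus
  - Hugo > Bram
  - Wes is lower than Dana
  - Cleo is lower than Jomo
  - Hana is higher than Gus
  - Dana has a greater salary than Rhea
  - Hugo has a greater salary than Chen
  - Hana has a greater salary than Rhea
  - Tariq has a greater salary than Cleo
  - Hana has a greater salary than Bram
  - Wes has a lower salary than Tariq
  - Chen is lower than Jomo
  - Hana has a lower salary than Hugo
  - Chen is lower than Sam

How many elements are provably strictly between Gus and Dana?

1

Chaining upward from Gus reaches: Wes, Hana, Tariq, Hugo, Jomo.
Chaining downward from Dana reaches: Chen, Rhea, Sam, Wes.
Strictly between Gus and Dana are those in both lists: Wes — 1 element.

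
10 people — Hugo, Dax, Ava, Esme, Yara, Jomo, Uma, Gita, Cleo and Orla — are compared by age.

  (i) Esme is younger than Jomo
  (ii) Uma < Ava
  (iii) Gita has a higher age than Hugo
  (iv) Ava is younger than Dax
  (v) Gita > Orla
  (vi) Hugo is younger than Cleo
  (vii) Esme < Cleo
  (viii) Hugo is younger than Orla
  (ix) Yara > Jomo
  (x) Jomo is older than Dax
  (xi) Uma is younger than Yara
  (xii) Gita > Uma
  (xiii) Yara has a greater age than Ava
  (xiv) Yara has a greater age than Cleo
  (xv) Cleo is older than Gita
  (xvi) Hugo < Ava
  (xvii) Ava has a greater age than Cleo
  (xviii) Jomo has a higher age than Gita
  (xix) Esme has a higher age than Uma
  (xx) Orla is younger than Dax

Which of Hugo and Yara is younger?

Link the given pairs in sequence: Hugo < Orla; Orla < Gita; Gita < Cleo; Cleo < Ava; Ava < Dax; Dax < Jomo; Jomo < Yara.
Together: Hugo < Orla < Gita < Cleo < Ava < Dax < Jomo < Yara.
So Hugo < Yara; Hugo is the younger of the two.

Hugo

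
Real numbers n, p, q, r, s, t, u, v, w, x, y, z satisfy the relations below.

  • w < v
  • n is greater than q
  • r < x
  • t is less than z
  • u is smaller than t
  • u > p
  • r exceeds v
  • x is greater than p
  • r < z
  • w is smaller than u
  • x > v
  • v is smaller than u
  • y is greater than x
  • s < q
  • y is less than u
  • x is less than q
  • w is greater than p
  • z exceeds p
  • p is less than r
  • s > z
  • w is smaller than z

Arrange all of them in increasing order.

Each adjacent pair is fixed by a given relation: p < w; w < v; v < r; r < x; x < y; y < u; u < t; t < z; z < s; s < q; q < n. Chaining them end to end gives the full order.

p < w < v < r < x < y < u < t < z < s < q < n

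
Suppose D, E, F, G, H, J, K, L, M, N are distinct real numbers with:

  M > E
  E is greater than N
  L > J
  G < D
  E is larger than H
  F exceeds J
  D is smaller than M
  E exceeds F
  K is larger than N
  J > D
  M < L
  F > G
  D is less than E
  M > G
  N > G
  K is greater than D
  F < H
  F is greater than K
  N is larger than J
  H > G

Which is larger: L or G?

L

G < D and D < J give G < J.
With J < N: G < D < J < N.
With N < K: G < D < J < N < K.
Then K < F extends the chain to F.
Then F < H extends the chain to H.
Then H < E extends the chain to E.
With E < M: G < D < J < N < K < F < H < E < M.
Then M < L extends the chain to L.
So G < L; L is the larger of the two.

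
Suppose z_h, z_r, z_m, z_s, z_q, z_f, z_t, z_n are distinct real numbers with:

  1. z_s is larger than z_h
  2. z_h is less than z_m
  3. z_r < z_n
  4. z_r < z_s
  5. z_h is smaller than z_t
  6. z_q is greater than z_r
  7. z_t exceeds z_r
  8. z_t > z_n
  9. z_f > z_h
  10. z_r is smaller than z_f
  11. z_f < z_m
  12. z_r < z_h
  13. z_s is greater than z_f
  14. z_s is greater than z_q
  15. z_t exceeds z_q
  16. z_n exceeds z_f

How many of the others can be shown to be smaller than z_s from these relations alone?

4

From z_s the given relations immediately reach z_r, z_h, z_f, z_q.
No other element is forced below z_s by the given relations, so the count is 4.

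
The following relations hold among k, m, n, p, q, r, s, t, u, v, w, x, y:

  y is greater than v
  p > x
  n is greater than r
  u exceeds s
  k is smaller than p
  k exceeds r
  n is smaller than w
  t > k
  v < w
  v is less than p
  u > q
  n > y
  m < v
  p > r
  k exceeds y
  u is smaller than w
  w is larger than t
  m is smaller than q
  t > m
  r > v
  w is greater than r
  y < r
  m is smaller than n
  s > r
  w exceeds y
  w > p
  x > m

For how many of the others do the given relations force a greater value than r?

The elements the relations force above r are s, u, n, k, p, t, w — no chain reaches any other.
That is 7.

7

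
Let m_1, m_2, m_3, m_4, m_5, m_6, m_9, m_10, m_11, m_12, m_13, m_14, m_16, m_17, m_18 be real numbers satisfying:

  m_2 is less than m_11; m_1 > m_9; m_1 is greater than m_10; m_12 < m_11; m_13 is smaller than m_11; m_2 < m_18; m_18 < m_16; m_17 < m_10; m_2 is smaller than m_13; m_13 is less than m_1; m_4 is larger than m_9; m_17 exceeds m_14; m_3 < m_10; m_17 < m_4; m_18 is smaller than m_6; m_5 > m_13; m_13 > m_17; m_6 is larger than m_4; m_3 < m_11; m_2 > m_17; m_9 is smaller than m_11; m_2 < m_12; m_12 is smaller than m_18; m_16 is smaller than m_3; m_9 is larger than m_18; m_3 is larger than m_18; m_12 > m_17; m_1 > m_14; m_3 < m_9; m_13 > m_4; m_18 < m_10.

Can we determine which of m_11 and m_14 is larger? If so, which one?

m_11

The relevant relations are m_14 < m_17; m_17 < m_2; m_2 < m_12; m_12 < m_18; m_18 < m_16; m_16 < m_3; m_3 < m_9; m_9 < m_4; m_4 < m_13; m_13 < m_11.
Chaining these gives m_14 < m_17 < m_2 < m_12 < m_18 < m_16 < m_3 < m_9 < m_4 < m_13 < m_11.
So m_11 is larger.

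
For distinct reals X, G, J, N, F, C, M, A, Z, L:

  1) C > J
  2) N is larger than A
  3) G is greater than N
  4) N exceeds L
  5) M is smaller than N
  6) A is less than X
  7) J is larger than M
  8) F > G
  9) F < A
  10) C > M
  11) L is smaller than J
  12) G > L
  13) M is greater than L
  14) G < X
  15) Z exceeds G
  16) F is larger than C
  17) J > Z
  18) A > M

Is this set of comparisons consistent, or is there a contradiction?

We have A < N stated directly, yet also N < G < Z < J < C < F < A by chaining the others — so N < A. Contradiction.

inconsistent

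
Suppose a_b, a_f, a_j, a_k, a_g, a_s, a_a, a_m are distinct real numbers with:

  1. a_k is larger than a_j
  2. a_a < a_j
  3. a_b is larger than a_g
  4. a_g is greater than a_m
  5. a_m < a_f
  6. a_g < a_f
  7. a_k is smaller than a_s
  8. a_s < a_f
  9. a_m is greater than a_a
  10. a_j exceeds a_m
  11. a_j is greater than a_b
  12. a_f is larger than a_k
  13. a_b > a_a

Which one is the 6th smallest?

a_k

Piecing the relations together gives one ordering: a_a < a_m < a_g < a_b < a_j < a_k < a_s < a_f.
Counting 6 from the smallest end gives a_k.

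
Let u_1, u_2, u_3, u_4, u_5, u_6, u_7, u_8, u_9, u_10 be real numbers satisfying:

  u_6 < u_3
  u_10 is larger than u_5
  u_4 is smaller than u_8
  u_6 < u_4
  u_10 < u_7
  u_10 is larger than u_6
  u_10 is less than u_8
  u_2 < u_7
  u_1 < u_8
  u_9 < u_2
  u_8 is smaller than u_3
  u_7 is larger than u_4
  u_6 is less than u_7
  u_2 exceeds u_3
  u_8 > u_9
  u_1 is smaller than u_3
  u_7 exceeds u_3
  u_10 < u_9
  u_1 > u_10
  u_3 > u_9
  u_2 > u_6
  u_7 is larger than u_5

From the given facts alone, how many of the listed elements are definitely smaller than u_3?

Directly below u_3: u_6, u_1, u_9, u_8.
One step further: u_4, u_10 (6 so far).
One step further: u_5 (7 so far).
No other element is forced below u_3 by the given relations, so the count is 7.

7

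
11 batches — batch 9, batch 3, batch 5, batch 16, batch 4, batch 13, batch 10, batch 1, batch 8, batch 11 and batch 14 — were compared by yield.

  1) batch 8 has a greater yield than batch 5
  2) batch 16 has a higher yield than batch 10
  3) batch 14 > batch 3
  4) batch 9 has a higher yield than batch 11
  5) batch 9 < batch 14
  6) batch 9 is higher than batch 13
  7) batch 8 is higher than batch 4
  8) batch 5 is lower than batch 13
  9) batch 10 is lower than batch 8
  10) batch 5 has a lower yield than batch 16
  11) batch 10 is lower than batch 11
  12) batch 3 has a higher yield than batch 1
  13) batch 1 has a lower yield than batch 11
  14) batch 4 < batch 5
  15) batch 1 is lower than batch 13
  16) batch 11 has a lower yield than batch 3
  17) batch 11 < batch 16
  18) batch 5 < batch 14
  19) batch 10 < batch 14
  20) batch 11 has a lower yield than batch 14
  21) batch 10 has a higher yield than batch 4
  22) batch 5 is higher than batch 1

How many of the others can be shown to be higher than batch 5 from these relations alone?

Directly above batch 5: batch 13, batch 16, batch 14, batch 8.
One step further: batch 9 (5 so far).
Nothing else is reachable above batch 5; 5 in all.

5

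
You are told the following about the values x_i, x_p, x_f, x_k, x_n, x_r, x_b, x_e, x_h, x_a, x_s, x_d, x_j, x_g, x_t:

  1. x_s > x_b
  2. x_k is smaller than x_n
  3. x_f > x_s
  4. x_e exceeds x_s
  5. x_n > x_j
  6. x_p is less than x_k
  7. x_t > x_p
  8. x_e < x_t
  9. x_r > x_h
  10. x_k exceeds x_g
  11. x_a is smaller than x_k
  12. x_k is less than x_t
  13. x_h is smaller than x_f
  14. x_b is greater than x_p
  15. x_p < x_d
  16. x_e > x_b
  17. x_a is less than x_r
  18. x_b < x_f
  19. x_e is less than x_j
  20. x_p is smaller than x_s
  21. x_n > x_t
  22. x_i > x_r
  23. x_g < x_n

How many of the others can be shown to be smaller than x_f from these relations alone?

4

Directly below x_f: x_b, x_h, x_s.
One step further: x_p (4 so far).
Nothing else is reachable below x_f; 4 in all.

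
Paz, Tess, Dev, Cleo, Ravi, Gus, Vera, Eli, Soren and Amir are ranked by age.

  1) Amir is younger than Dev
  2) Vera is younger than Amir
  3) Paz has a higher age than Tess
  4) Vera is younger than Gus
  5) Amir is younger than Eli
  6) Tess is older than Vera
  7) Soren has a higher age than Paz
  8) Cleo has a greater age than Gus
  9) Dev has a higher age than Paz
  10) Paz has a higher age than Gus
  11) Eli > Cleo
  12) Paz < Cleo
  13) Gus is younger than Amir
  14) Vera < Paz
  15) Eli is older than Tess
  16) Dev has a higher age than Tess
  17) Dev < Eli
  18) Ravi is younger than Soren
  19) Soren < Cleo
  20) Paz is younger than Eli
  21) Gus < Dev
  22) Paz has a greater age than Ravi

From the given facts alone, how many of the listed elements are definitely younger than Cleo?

Directly below Cleo: Gus, Paz, Soren.
One step further: Vera, Ravi, Tess (6 so far).
Nothing else is reachable below Cleo; 6 in all.

6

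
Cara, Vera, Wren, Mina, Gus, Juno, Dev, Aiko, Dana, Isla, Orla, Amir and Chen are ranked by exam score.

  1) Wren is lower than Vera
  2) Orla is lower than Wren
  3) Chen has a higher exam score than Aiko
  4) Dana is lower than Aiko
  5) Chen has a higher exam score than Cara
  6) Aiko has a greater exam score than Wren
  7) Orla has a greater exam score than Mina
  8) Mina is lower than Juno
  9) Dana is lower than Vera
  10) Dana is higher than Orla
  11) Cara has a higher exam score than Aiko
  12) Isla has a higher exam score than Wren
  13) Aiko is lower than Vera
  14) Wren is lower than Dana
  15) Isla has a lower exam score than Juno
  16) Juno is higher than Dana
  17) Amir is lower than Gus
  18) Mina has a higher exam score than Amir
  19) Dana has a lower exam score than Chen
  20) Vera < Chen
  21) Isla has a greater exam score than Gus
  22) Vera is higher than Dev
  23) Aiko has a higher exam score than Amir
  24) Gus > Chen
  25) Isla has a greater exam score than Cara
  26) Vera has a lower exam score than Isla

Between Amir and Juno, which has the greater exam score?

Amir < Mina and Mina < Orla give Amir < Orla.
Then Orla < Dana extends the chain to Dana.
With Dana < Aiko: Amir < Mina < Orla < Dana < Aiko.
Then Aiko < Cara extends the chain to Cara.
Then Cara < Chen extends the chain to Chen.
Then Chen < Gus extends the chain to Gus.
With Gus < Isla: Amir < Mina < Orla < Dana < Aiko < Cara < Chen < Gus < Isla.
Then Isla < Juno extends the chain to Juno.
So Amir < Juno; Juno is the higher of the two.

Juno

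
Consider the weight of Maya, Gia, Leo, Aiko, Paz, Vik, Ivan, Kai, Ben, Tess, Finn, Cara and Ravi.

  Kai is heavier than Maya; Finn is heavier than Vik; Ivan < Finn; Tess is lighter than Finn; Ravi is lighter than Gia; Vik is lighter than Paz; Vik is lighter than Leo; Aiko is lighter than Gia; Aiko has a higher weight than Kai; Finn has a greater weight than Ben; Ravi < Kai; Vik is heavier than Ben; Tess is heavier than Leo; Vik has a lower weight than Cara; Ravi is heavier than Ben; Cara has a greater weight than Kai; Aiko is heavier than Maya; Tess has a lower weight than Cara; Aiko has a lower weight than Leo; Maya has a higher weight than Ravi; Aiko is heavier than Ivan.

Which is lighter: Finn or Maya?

Maya

Following the relations from Maya: Maya < Kai < Aiko < Leo < Tess < Finn.
So Maya < Finn; Maya is the lighter of the two.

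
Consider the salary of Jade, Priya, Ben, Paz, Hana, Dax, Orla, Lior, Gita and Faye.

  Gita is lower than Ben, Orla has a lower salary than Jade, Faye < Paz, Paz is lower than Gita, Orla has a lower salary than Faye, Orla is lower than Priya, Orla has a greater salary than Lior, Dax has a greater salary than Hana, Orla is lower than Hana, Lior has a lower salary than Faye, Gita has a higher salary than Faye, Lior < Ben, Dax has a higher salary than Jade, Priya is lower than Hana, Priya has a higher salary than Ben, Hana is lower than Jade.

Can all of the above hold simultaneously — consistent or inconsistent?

Every relation is compatible with Lior < Orla < Faye < Paz < Gita < Ben < Priya < Hana < Jade < Dax; the set is consistent.

consistent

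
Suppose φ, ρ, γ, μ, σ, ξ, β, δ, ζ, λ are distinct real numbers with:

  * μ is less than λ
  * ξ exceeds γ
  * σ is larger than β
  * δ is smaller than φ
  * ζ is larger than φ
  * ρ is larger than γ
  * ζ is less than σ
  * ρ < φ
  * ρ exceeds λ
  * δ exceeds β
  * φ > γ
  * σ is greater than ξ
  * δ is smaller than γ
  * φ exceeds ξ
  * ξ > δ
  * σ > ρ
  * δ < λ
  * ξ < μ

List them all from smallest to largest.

β < δ < γ < ξ < μ < λ < ρ < φ < ζ < σ

Nothing is placed below β, so it is least; from there β < δ; δ < γ; γ < ξ; ξ < μ; μ < λ; λ < ρ; ρ < φ; φ < ζ; ζ < σ, each given directly.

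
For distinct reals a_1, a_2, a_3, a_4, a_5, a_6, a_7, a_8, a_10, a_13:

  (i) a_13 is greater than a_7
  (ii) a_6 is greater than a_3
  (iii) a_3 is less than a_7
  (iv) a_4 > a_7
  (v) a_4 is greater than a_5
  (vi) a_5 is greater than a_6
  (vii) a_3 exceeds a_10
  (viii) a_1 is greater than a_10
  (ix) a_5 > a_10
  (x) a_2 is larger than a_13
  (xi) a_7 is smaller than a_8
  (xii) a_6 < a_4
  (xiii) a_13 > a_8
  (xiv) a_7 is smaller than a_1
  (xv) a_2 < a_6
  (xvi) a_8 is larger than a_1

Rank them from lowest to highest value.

The consecutive links are each given: a_10 < a_3; a_3 < a_7; a_7 < a_1; a_1 < a_8; a_8 < a_13; a_13 < a_2; a_2 < a_6; a_6 < a_5; a_5 < a_4.

a_10 < a_3 < a_7 < a_1 < a_8 < a_13 < a_2 < a_6 < a_5 < a_4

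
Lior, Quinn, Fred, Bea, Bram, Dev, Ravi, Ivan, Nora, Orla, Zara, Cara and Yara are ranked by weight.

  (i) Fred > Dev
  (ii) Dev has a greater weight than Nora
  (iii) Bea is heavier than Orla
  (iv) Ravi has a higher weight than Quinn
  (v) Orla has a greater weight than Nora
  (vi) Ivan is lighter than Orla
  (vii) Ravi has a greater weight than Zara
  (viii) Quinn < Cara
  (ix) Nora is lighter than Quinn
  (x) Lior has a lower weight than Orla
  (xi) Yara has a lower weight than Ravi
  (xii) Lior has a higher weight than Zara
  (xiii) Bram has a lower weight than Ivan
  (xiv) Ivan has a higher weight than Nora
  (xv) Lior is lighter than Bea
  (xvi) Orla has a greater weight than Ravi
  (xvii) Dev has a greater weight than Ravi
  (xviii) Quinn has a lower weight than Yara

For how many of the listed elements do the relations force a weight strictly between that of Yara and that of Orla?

Chaining upward from Yara reaches: Ravi, Dev, Bea, Fred.
Chaining downward from Orla reaches: Nora, Bram, Quinn, Zara, Ravi, Lior, Ivan.
Strictly between Yara and Orla are those in both lists: Ravi — 1 element.

1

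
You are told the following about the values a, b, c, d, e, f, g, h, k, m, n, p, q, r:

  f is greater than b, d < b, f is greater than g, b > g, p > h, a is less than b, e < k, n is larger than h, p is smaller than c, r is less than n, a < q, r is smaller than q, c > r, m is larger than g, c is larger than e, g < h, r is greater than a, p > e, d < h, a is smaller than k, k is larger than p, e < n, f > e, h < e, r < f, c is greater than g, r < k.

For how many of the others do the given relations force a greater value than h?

The elements the relations force above h are e, f, p, k, n, c — no chain reaches any other.
That is 6.

6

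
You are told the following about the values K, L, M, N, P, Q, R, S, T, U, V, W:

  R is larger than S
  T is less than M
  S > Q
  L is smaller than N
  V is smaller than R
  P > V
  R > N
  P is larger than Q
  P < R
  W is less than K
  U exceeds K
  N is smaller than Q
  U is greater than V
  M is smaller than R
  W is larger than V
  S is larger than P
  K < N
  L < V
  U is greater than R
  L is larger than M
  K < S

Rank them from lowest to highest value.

T < M < L < V < W < K < N < Q < P < S < R < U

The consecutive links are each given: T < M; M < L; L < V; V < W; W < K; K < N; N < Q; Q < P; P < S; S < R; R < U.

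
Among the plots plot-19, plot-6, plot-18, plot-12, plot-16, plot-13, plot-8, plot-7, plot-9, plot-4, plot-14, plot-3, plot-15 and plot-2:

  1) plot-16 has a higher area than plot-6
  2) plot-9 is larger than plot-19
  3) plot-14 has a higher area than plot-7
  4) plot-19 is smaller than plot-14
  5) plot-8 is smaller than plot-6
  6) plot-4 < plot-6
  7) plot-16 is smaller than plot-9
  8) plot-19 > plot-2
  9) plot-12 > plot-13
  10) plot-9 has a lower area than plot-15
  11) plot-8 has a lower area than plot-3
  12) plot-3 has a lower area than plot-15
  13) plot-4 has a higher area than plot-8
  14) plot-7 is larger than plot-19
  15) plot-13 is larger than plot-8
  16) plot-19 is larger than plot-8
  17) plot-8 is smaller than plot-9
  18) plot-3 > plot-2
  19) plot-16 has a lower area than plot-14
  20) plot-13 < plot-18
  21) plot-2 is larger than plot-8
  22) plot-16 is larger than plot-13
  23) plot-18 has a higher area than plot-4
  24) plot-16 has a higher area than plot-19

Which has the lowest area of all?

plot-8

plot-2 is not least since plot-8 < plot-2; plot-4 is not least since plot-8 < plot-4; plot-19 is not least since plot-2 < plot-19; plot-13 is not least since plot-8 < plot-13; plot-18 is not least since plot-4 < plot-18; plot-6 is not least since plot-8 < plot-6; plot-7 is not least since plot-19 < plot-7; plot-3 is not least since plot-8 < plot-3; plot-16 is not least since plot-13 < plot-16; plot-14 is not least since plot-19 < plot-14; plot-9 is not least since plot-16 < plot-9; plot-12 is not least since plot-13 < plot-12; plot-15 is not least since plot-9 < plot-15.
Only plot-8 has nothing below it, so plot-8 is the lowest area.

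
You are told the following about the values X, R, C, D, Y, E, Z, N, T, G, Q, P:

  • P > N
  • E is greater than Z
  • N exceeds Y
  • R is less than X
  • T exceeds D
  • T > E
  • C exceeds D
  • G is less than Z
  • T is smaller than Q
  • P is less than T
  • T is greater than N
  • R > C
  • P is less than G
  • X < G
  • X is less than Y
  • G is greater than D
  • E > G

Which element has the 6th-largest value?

Chaining the given pairs: D < C < R < X < Y < N < P < G < Z < E < T < Q.
The 6th largest is P.

P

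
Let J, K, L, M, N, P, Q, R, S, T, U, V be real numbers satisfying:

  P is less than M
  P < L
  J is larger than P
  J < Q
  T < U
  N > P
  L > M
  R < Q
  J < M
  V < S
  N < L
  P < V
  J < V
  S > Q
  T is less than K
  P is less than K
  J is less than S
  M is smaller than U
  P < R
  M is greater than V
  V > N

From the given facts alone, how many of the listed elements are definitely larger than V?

4

The elements the relations force above V are M, S, L, U — no chain reaches any other.
That is 4.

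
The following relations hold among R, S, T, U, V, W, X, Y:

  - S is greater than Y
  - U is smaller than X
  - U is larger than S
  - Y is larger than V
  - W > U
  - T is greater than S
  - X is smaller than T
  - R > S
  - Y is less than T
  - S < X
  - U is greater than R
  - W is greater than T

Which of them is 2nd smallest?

Y

Piecing the relations together gives one ordering: V < Y < S < R < U < X < T < W.
Counting 2 from the smallest end gives Y.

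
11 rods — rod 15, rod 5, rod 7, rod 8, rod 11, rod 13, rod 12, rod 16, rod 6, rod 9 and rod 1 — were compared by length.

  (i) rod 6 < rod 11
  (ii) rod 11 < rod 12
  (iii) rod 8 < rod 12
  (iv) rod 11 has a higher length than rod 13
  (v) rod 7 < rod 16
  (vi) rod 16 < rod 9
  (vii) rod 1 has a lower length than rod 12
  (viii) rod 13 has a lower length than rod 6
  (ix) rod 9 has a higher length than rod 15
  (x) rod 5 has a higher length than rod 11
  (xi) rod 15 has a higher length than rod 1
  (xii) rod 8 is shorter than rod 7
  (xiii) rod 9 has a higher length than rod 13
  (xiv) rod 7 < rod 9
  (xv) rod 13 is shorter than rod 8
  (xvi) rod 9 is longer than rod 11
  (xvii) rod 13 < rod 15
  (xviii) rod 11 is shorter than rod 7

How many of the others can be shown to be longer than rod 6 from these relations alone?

6

From rod 6 the given relations immediately reach rod 11.
From those, rod 5, rod 12, rod 7, rod 9 — 5 in total.
From those, rod 16 — 6 in total.
No other element is forced above rod 6 by the given relations, so the count is 6.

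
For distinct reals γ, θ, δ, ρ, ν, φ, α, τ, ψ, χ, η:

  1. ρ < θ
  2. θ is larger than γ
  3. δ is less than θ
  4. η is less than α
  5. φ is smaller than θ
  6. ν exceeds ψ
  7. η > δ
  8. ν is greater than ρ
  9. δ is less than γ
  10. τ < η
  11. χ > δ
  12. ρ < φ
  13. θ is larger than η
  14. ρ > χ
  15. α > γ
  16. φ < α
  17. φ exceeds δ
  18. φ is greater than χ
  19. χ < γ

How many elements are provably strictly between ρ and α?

1

The relations place ρ below α. An element lies strictly between them when it is forced above ρ and also forced below α.
Above ρ: {φ, ν, θ}. Below α: {δ, τ, χ, η, φ, γ}.
Intersection: {φ} — 1.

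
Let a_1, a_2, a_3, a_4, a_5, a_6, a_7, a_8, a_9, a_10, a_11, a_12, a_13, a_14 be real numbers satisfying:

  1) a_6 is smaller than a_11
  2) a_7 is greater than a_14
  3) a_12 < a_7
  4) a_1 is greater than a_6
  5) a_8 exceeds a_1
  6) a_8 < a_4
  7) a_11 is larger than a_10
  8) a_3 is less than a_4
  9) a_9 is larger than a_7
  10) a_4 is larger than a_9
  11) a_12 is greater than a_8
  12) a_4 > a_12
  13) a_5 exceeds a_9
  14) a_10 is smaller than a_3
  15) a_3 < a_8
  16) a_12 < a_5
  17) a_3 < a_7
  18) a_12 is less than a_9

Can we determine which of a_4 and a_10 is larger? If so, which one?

a_4

Following the relations from a_10: a_10 < a_3 < a_7 < a_9 < a_4.
So a_4 is larger.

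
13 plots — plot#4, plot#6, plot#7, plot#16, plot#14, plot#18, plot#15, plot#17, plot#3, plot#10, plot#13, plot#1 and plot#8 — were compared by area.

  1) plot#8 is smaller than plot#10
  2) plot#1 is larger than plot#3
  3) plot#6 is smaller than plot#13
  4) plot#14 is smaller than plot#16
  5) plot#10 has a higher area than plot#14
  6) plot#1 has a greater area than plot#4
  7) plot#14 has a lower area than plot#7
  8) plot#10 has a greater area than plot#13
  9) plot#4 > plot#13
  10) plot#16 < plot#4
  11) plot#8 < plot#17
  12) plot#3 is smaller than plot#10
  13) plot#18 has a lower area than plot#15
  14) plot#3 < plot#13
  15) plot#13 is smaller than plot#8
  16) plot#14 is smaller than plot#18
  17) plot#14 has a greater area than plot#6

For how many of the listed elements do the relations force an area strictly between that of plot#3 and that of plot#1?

2

Chaining upward from plot#3 reaches: plot#13, plot#8, plot#17, plot#10, plot#4.
Chaining downward from plot#1 reaches: plot#6, plot#13, plot#14, plot#16, plot#4.
Strictly between plot#3 and plot#1 are those in both lists: plot#13, plot#4 — 2 elements.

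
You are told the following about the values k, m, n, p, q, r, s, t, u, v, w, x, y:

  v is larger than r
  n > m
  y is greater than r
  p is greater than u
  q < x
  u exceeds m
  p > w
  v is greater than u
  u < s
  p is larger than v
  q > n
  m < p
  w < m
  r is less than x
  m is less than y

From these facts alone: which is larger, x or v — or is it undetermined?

Following every chain through v: above v we get p; below v we get w, m, u, r.
x is not reached, and no chain runs the other way from x to v.
So the given relations leave the order of v and x undetermined.

undetermined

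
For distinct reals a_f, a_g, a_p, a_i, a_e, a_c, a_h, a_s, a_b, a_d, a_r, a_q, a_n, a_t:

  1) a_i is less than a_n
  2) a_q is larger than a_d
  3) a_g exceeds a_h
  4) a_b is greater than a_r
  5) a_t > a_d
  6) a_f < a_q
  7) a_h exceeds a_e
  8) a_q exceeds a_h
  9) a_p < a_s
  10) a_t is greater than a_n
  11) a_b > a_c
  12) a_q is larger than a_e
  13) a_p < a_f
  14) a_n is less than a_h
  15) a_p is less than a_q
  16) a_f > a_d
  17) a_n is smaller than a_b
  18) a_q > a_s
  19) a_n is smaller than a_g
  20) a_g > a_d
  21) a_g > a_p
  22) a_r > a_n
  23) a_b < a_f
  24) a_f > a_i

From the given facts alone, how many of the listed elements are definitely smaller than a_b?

The elements the relations force below a_b are a_i, a_c, a_n, a_r — no chain reaches any other.
That is 4.

4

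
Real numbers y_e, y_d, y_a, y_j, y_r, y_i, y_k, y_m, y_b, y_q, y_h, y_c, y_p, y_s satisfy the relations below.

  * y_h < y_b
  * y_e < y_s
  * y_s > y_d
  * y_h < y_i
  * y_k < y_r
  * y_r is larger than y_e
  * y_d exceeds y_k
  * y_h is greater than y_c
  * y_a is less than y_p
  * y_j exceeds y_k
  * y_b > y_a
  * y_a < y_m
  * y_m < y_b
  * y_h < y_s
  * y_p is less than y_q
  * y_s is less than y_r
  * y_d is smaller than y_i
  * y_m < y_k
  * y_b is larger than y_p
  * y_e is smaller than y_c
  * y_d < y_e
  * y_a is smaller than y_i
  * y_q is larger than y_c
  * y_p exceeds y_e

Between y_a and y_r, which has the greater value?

y_a < y_m and y_m < y_k give y_a < y_k.
With y_k < y_d: y_a < y_m < y_k < y_d.
Then y_d < y_e extends the chain to y_e.
With y_e < y_c: y_a < y_m < y_k < y_d < y_e < y_c.
With y_c < y_h: y_a < y_m < y_k < y_d < y_e < y_c < y_h.
With y_h < y_s: y_a < y_m < y_k < y_d < y_e < y_c < y_h < y_s.
With y_s < y_r: y_a < y_m < y_k < y_d < y_e < y_c < y_h < y_s < y_r.
So y_a < y_r; y_r is the larger of the two.

y_r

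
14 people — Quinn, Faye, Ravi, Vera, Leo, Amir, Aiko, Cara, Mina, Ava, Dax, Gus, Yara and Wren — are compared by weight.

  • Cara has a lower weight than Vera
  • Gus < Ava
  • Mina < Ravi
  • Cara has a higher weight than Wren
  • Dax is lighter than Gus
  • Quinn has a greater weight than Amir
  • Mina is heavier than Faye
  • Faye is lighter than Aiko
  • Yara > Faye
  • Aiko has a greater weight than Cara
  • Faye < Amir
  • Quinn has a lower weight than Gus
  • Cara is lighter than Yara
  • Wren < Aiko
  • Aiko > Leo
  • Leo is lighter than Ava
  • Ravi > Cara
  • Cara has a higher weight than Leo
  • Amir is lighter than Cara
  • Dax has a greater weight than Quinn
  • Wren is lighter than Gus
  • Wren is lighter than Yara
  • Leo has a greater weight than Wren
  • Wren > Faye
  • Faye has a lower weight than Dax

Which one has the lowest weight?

Faye

Chaining upward from Faye: directly above it, Amir, Wren, Dax, Yara, Mina, Aiko; then Quinn, Leo, Gus, Cara, Ravi; then Ava, Vera.
That covers every other element, and nothing is given below Faye, so Faye is the lowest weight.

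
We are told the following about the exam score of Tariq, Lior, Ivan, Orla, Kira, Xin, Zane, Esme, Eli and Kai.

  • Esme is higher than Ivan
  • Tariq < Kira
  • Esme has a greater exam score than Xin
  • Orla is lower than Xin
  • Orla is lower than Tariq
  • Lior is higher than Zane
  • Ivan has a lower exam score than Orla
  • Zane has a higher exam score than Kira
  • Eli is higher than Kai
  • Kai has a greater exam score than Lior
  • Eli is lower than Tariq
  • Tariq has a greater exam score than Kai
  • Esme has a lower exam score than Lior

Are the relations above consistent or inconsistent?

Chaining the given relations yields Lior < Kai < Eli < Tariq < Kira < Zane, so Lior < Zane. But one relation states Zane < Lior. These cannot both hold.

inconsistent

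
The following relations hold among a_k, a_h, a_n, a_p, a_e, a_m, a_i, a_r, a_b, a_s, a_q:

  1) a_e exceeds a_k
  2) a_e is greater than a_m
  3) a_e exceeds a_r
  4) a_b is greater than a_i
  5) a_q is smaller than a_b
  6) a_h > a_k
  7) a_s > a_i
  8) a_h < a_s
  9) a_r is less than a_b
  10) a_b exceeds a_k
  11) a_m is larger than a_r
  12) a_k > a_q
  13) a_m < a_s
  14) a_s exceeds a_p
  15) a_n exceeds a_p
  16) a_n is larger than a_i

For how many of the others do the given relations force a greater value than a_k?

4

From a_k the given relations immediately reach a_h, a_e, a_b.
From those, a_s — 4 in total.
Nothing else is reachable above a_k; 4 in all.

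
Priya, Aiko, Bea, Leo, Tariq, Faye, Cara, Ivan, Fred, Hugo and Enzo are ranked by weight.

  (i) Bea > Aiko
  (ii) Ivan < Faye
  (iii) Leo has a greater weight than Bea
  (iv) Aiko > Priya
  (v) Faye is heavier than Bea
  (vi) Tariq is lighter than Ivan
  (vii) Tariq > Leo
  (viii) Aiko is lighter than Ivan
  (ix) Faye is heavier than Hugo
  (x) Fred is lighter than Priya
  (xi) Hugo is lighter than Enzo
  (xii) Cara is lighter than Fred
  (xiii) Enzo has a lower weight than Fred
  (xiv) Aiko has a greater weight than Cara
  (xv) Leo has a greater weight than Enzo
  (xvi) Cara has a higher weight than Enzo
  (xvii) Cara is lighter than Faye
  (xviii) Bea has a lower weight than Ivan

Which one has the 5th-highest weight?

Bea

The consecutive relations fix a unique order: Hugo < Enzo < Cara < Fred < Priya < Aiko < Bea < Leo < Tariq < Ivan < Faye.
Counting 5 from the largest end gives Bea.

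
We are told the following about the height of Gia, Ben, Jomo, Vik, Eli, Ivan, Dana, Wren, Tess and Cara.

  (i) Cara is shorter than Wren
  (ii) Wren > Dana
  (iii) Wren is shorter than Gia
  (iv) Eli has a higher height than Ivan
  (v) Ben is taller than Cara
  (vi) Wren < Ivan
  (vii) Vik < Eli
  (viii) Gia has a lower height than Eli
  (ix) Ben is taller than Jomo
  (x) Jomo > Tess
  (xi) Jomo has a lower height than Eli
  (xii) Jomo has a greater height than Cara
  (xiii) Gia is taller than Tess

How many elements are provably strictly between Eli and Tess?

2

Chaining upward from Tess reaches: Jomo, Ben, Gia.
Chaining downward from Eli reaches: Vik, Dana, Cara, Jomo, Wren, Gia, Ivan.
Strictly between Tess and Eli are those in both lists: Jomo, Gia — 2 elements.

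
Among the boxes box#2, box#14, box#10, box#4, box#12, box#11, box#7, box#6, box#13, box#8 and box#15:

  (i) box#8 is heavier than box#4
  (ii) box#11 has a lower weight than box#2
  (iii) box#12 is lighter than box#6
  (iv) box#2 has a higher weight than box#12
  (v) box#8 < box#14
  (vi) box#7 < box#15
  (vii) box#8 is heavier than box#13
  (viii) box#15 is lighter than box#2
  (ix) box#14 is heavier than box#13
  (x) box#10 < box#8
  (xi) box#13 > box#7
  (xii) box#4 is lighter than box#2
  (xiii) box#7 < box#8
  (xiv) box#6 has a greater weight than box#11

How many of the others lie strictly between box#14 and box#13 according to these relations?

Chaining upward from box#13 reaches: box#8.
Chaining downward from box#14 reaches: box#10, box#7, box#4, box#8.
Strictly between box#13 and box#14 are those in both lists: box#8 — 1 element.

1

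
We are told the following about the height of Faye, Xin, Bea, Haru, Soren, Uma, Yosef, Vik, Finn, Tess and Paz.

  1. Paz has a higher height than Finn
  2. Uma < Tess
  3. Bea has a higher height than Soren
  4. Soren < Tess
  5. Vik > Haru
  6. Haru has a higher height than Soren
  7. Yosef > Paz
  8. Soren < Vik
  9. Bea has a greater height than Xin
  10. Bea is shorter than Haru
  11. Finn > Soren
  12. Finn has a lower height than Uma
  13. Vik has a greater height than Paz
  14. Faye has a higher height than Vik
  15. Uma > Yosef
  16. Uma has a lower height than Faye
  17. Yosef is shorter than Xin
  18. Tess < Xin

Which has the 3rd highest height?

Haru

Chaining the given pairs: Soren < Finn < Paz < Yosef < Uma < Tess < Xin < Bea < Haru < Vik < Faye.
Counting 3 from the largest end gives Haru.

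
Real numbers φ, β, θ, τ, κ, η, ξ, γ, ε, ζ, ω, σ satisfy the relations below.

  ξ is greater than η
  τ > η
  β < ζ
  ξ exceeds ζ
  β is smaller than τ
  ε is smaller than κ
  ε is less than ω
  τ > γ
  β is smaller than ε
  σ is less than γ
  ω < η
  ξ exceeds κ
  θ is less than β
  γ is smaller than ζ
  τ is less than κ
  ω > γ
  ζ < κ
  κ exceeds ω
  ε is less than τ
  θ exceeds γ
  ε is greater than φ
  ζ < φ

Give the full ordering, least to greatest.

σ < γ < θ < β < ζ < φ < ε < ω < η < τ < κ < ξ

The consecutive links are each given: σ < γ; γ < θ; θ < β; β < ζ; ζ < φ; φ < ε; ε < ω; ω < η; η < τ; τ < κ; κ < ξ.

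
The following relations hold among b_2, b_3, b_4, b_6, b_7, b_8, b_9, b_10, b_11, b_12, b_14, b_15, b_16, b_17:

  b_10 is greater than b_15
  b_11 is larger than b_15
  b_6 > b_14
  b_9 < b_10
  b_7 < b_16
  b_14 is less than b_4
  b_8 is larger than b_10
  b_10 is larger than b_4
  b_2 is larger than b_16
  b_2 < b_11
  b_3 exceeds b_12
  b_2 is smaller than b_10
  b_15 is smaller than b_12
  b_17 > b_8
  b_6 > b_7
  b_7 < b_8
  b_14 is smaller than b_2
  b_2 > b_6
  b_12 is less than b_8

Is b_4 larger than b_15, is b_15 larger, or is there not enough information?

Following every chain through b_15: above b_15 we get b_11, b_12, b_10, b_8, b_3, b_17.
b_4 is not reached, and no chain runs the other way from b_4 to b_15.
So the given relations leave the order of b_15 and b_4 undetermined.

undetermined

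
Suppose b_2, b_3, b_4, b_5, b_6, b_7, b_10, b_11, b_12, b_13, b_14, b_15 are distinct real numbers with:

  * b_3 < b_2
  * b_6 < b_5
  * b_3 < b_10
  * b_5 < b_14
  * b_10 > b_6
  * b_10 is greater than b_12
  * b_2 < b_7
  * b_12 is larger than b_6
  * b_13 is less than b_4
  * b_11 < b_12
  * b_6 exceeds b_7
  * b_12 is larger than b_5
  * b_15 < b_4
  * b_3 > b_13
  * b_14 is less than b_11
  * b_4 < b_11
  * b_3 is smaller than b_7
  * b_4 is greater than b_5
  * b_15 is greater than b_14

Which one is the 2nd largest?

b_12

Chaining the given pairs: b_13 < b_3 < b_2 < b_7 < b_6 < b_5 < b_14 < b_15 < b_4 < b_11 < b_12 < b_10.
The 2nd largest is b_12.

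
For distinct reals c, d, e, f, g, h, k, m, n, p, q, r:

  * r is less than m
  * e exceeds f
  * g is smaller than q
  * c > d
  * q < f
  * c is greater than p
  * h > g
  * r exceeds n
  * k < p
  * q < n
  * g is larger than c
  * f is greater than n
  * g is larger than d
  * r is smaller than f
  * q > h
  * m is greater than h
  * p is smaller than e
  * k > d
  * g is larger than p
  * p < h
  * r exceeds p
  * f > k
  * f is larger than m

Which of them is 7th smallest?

q

Piecing the relations together gives one ordering: d < k < p < c < g < h < q < n < r < m < f < e.
The 7th smallest is q.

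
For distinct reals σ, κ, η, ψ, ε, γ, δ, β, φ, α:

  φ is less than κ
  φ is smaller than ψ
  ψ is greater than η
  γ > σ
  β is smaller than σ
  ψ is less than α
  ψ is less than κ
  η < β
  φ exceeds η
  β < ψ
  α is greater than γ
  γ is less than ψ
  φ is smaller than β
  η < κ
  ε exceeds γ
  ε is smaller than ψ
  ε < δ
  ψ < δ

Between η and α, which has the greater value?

α

η < φ and φ < β give η < β.
With β < σ: η < φ < β < σ.
Then σ < γ extends the chain to γ.
Then γ < ε extends the chain to ε.
With ε < ψ: η < φ < β < σ < γ < ε < ψ.
Then ψ < α extends the chain to α.
So η < α; α is the larger of the two.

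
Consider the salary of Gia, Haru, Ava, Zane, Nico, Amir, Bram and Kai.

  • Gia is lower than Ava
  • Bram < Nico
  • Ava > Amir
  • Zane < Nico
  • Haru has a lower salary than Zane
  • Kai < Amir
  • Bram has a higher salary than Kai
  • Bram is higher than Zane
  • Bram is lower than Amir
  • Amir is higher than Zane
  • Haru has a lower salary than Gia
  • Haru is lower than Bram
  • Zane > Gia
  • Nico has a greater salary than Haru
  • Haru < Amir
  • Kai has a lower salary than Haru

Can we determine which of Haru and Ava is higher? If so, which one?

Ava

Link the given pairs in sequence: Haru < Gia; Gia < Zane; Zane < Bram; Bram < Amir; Amir < Ava.
Together: Haru < Gia < Zane < Bram < Amir < Ava.
So Ava is higher.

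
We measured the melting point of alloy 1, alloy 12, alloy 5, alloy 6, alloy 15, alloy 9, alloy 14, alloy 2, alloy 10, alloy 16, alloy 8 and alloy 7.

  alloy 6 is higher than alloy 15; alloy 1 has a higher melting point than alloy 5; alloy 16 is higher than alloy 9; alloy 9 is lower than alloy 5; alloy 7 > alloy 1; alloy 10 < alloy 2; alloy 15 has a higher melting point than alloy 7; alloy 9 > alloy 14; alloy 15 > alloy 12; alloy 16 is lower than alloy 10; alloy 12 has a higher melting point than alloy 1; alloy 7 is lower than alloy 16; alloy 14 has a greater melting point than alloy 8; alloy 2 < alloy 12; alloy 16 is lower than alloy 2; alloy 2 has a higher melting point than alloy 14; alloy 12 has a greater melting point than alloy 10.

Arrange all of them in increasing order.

Nothing is placed below alloy 8, so it is least; from there alloy 8 < alloy 14; alloy 14 < alloy 9; alloy 9 < alloy 5; alloy 5 < alloy 1; alloy 1 < alloy 7; alloy 7 < alloy 16; alloy 16 < alloy 10; alloy 10 < alloy 2; alloy 2 < alloy 12; alloy 12 < alloy 15; alloy 15 < alloy 6, each given directly.

alloy 8 < alloy 14 < alloy 9 < alloy 5 < alloy 1 < alloy 7 < alloy 16 < alloy 10 < alloy 2 < alloy 12 < alloy 15 < alloy 6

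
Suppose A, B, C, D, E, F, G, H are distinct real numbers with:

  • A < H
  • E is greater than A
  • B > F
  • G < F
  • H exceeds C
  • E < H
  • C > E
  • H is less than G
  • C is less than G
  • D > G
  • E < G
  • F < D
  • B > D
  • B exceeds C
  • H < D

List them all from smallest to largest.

Nothing is placed below A, so it is least; from there A < E; E < C; C < H; H < G; G < F; F < D; D < B, each given directly.

A < E < C < H < G < F < D < B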